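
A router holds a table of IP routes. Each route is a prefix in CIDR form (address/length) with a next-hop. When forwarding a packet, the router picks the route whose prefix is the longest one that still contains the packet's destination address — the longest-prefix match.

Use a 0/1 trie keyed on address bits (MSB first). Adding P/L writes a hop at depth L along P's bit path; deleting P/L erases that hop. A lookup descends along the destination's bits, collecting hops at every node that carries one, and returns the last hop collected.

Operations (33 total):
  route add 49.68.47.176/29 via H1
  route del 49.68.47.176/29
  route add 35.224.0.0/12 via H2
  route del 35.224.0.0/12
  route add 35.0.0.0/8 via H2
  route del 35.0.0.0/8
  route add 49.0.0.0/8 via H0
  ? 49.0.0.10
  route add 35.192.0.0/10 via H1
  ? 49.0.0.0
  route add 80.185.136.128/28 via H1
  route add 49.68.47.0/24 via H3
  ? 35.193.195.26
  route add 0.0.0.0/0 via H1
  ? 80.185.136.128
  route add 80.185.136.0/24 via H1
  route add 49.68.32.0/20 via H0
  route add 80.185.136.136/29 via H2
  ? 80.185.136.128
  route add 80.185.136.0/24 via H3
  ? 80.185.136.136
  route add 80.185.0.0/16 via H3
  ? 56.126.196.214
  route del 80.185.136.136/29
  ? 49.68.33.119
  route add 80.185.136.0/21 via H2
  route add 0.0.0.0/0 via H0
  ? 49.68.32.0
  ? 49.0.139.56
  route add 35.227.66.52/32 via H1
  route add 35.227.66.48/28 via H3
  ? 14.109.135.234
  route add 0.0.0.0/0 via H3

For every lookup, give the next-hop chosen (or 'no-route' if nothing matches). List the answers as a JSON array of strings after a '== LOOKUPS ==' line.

Apply in order:
  add 49.68.47.176/29 -> H1 at depth 29
  - 49.68.47.176/29 clear@29
  add 35.224.0.0/12 -> H2 at depth 12
  - 35.224.0.0/12 clear@12
  add 35.0.0.0/8 -> H2 at depth 8
  - 35.0.0.0/8 clear@8
  add 49.0.0.0/8 -> H0 at depth 8
  ? 49.0.0.10  path d0:-→d1:-→d2:-→d3:-→d4:-→d5:-→d6:-→d7:-→d8:H0→d9:-  best=H0
  add 35.192.0.0/10 -> H1 at depth 10
  ? 49.0.0.0  path d0:-→d1:-→d2:-→d3:-→d4:-→d5:-→d6:-→d7:-→d8:H0→d9:-  best=H0
  add 80.185.136.128/28 -> H1 at depth 28
  add 49.68.47.0/24 -> H3 at depth 24
  ? 35.193.195.26  path d0:-→d1:-→d2:-→d3:-→d4:-→d5:-→d6:-→d7:-→d8:-→d9:-→d10:H1  best=H1
  add 0.0.0.0/0 -> H1 at depth 0
  ? 80.185.136.128  path d0:H1→d1:-→d2:-→d3:-→d4:-→d5:-→d6:-→d7:-→d8:-→d9:-→d10:-→d11:-→d12:-→d13:-→d14:-→d15:-→d16:-→d17:-→d18:-→d19:-→d20:-→d21:-→d22:-→d23:-→d24:-→d25:-→d26:-→d27:-→d28:H1  best=H1
  add 80.185.136.0/24 -> H1 at depth 24
  add 49.68.32.0/20 -> H0 at depth 20
  add 80.185.136.136/29 -> H2 at depth 29
  ? 80.185.136.128  path d0:H1→d1:-→d2:-→d3:-→d4:-→d5:-→d6:-→d7:-→d8:-→d9:-→d10:-→d11:-→d12:-→d13:-→d14:-→d15:-→d16:-→d17:-→d18:-→d19:-→d20:-→d21:-→d22:-→d23:-→d24:H1→d25:-→d26:-→d27:-→d28:H1  best=H1
  add 80.185.136.0/24 -> H3 at depth 24
  ? 80.185.136.136  path d0:H1→d1:-→d2:-→d3:-→d4:-→d5:-→d6:-→d7:-→d8:-→d9:-→d10:-→d11:-→d12:-→d13:-→d14:-→d15:-→d16:-→d17:-→d18:-→d19:-→d20:-→d21:-→d22:-→d23:-→d24:H3→d25:-→d26:-→d27:-→d28:H1→d29:H2  best=H2
  add 80.185.0.0/16 -> H3 at depth 16
  ? 56.126.196.214  path d0:H1→d1:-→d2:-→d3:-→d4:-  best=H1
  - 80.185.136.136/29 clear@29
  ? 49.68.33.119  path d0:H1→d1:-→d2:-→d3:-→d4:-→d5:-→d6:-→d7:-→d8:H0→d9:-→d10:-→d11:-→d12:-→d13:-→d14:-→d15:-→d16:-→d17:-→d18:-→d19:-→d20:H0  best=H0
  add 80.185.136.0/21 -> H2 at depth 21
  add 0.0.0.0/0 -> H0 at depth 0
  ? 49.68.32.0  path d0:H0→d1:-→d2:-→d3:-→d4:-→d5:-→d6:-→d7:-→d8:H0→d9:-→d10:-→d11:-→d12:-→d13:-→d14:-→d15:-→d16:-→d17:-→d18:-→d19:-→d20:H0  best=H0
  ? 49.0.139.56  path d0:H0→d1:-→d2:-→d3:-→d4:-→d5:-→d6:-→d7:-→d8:H0→d9:-  best=H0
  add 35.227.66.52/32 -> H1 at depth 32
  add 35.227.66.48/28 -> H3 at depth 28
  ? 14.109.135.234  path d0:H0→d1:-→d2:-  best=H0
  add 0.0.0.0/0 -> H3 at depth 0

== LOOKUPS ==
["H0","H0","H1","H1","H1","H2","H1","H0","H0","H0","H0"]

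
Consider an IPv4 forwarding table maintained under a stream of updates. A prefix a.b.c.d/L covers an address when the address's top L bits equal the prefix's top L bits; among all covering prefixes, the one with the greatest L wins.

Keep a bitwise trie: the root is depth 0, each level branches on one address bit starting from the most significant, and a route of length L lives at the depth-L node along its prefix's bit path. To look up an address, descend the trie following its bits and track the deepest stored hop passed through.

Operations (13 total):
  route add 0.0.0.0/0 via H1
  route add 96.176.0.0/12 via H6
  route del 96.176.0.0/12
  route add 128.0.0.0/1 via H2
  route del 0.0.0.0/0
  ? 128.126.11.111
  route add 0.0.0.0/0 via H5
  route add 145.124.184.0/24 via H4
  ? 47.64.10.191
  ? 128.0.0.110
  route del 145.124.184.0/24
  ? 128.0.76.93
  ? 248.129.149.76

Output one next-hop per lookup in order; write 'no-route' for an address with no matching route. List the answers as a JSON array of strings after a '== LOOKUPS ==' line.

Apply in order:
  add 0.0.0.0/0 -> H1 at depth 0
  add 96.176.0.0/12 -> H6 at depth 12
  del 96.176.0.0/12 (clear depth 12)
  add 128.0.0.0/1 -> H2 at depth 1
  del 0.0.0.0/0 (clear depth 0)
  lookup 128.126.11.111: bits 1 walk d0:-→d1:H2 -> H2
  add 0.0.0.0/0 -> H5 at depth 0
  add 145.124.184.0/24 -> H4 at depth 24
  lookup 47.64.10.191: bits 0 walk d0:H5→d1:- -> H5
  lookup 128.0.0.110: bits 100 walk d0:H5→d1:H2→d2:-→d3:- -> H2
  del 145.124.184.0/24 (clear depth 24)
  lookup 128.0.76.93: bits 100 walk d0:H5→d1:H2→d2:-→d3:- -> H2
  lookup 248.129.149.76: bits 1 walk d0:H5→d1:H2 -> H2

== LOOKUPS ==
["H2","H5","H2","H2","H2"]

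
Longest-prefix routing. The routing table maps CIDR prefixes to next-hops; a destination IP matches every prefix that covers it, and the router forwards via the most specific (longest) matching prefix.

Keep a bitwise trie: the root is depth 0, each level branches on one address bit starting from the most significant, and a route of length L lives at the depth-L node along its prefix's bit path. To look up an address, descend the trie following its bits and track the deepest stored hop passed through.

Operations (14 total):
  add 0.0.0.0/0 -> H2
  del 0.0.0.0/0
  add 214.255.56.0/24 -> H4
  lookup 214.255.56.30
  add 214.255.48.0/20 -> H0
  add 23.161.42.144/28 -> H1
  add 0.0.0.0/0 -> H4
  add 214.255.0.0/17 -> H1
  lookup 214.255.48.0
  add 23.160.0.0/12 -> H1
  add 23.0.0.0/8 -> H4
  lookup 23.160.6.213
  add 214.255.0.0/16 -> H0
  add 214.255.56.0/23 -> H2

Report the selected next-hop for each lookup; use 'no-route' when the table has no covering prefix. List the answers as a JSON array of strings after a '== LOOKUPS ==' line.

Trace:
  + 0.0.0.0/0 (H2) depth=0
  - 0.0.0.0/0 clear@0
  + 214.255.56.0/24 (H4) depth=24
  Q 214.255.56.30: descend 110101101111111100111000 ; hops seen [H4] ; pick H4
  + 214.255.48.0/20 (H0) depth=20
  + 23.161.42.144/28 (H1) depth=28
  + 0.0.0.0/0 (H4) depth=0
  + 214.255.0.0/17 (H1) depth=17
  Q 214.255.48.0: descend 11010110111111110011 ; hops seen [H4,H1,H0] ; pick H0
  + 23.160.0.0/12 (H1) depth=12
  + 23.0.0.0/8 (H4) depth=8
  Q 23.160.6.213: descend 000101111010000 ; hops seen [H4,H4,H1] ; pick H1
  + 214.255.0.0/16 (H0) depth=16
  + 214.255.56.0/23 (H2) depth=23

== LOOKUPS ==
["H4","H0","H1"]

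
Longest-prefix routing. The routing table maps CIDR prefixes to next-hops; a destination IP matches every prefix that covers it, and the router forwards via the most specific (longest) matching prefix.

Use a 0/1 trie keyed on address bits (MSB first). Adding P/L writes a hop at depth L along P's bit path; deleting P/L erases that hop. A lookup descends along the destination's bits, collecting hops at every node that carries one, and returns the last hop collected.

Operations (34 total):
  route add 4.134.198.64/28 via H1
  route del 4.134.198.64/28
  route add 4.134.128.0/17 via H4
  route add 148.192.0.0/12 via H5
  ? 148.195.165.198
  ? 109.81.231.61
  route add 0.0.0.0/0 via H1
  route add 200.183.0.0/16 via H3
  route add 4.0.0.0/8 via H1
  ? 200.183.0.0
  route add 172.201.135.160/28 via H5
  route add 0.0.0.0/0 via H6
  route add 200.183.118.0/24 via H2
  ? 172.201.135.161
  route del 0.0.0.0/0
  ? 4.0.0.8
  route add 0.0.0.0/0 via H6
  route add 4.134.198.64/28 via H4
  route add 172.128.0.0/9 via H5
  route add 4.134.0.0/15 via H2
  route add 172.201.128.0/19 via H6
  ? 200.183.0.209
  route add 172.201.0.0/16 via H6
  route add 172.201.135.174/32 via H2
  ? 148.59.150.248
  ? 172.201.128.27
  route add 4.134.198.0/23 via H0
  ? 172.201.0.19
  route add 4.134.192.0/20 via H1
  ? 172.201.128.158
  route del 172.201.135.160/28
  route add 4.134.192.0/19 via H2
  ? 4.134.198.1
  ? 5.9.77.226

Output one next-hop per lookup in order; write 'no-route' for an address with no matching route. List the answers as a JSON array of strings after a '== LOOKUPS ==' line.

Trace:
  + 4.134.198.64/28 (H1) depth=28
  del 4.134.198.64/28 (clear depth 28)
  + 4.134.128.0/17 (H4) depth=17
  + 148.192.0.0/12 (H5) depth=12
  lookup 148.195.165.198: bits 100101001100 walk d0:-→d1:-→d2:-→d3:-→d4:-→d5:-→d6:-→d7:-→d8:-→d9:-→d10:-→d11:-→d12:H5 -> H5
  lookup 109.81.231.61: bits 0 walk d0:-→d1:- -> no-route
  + 0.0.0.0/0 (H1) depth=0
  + 200.183.0.0/16 (H3) depth=16
  + 4.0.0.0/8 (H1) depth=8
  lookup 200.183.0.0: bits 1100100010110111 walk d0:H1→d1:-→d2:-→d3:-→d4:-→d5:-→d6:-→d7:-→d8:-→d9:-→d10:-→d11:-→d12:-→d13:-→d14:-→d15:-→d16:H3 -> H3
  + 172.201.135.160/28 (H5) depth=28
  + 0.0.0.0/0 (H6) depth=0
  + 200.183.118.0/24 (H2) depth=24
  lookup 172.201.135.161: bits 1010110011001001100001111010 walk d0:H6→d1:-→d2:-→d3:-→d4:-→d5:-→d6:-→d7:-→d8:-→d9:-→d10:-→d11:-→d12:-→d13:-→d14:-→d15:-→d16:-→d17:-→d18:-→d19:-→d20:-→d21:-→d22:-→d23:-→d24:-→d25:-→d26:-→d27:-→d28:H5 -> H5
  del 0.0.0.0/0 (clear depth 0)
  lookup 4.0.0.8: bits 00000100 walk d0:-→d1:-→d2:-→d3:-→d4:-→d5:-→d6:-→d7:-→d8:H1 -> H1
  + 0.0.0.0/0 (H6) depth=0
  + 4.134.198.64/28 (H4) depth=28
  + 172.128.0.0/9 (H5) depth=9
  + 4.134.0.0/15 (H2) depth=15
  + 172.201.128.0/19 (H6) depth=19
  lookup 200.183.0.209: bits 11001000101101110 walk d0:H6→d1:-→d2:-→d3:-→d4:-→d5:-→d6:-→d7:-→d8:-→d9:-→d10:-→d11:-→d12:-→d13:-→d14:-→d15:-→d16:H3→d17:- -> H3
  + 172.201.0.0/16 (H6) depth=16
  + 172.201.135.174/32 (H2) depth=32
  lookup 148.59.150.248: bits 10010100 walk d0:H6→d1:-→d2:-→d3:-→d4:-→d5:-→d6:-→d7:-→d8:- -> H6
  lookup 172.201.128.27: bits 101011001100100110000 walk d0:H6→d1:-→d2:-→d3:-→d4:-→d5:-→d6:-→d7:-→d8:-→d9:H5→d10:-→d11:-→d12:-→d13:-→d14:-→d15:-→d16:H6→d17:-→d18:-→d19:H6→d20:-→d21:- -> H6
  + 4.134.198.0/23 (H0) depth=23
  lookup 172.201.0.19: bits 1010110011001001 walk d0:H6→d1:-→d2:-→d3:-→d4:-→d5:-→d6:-→d7:-→d8:-→d9:H5→d10:-→d11:-→d12:-→d13:-→d14:-→d15:-→d16:H6 -> H6
  + 4.134.192.0/20 (H1) depth=20
  lookup 172.201.128.158: bits 101011001100100110000 walk d0:H6→d1:-→d2:-→d3:-→d4:-→d5:-→d6:-→d7:-→d8:-→d9:H5→d10:-→d11:-→d12:-→d13:-→d14:-→d15:-→d16:H6→d17:-→d18:-→d19:H6→d20:-→d21:- -> H6
  del 172.201.135.160/28 (clear depth 28)
  + 4.134.192.0/19 (H2) depth=19
  lookup 4.134.198.1: bits 0000010010000110110001100 walk d0:H6→d1:-→d2:-→d3:-→d4:-→d5:-→d6:-→d7:-→d8:H1→d9:-→d10:-→d11:-→d12:-→d13:-→d14:-→d15:H2→d16:-→d17:H4→d18:-→d19:H2→d20:H1→d21:-→d22:-→d23:H0→d24:-→d25:- -> H0
  lookup 5.9.77.226: bits 0000010 walk d0:H6→d1:-→d2:-→d3:-→d4:-→d5:-→d6:-→d7:- -> H6

== LOOKUPS ==
["H5","no-route","H3","H5","H1","H3","H6","H6","H6","H6","H0","H6"]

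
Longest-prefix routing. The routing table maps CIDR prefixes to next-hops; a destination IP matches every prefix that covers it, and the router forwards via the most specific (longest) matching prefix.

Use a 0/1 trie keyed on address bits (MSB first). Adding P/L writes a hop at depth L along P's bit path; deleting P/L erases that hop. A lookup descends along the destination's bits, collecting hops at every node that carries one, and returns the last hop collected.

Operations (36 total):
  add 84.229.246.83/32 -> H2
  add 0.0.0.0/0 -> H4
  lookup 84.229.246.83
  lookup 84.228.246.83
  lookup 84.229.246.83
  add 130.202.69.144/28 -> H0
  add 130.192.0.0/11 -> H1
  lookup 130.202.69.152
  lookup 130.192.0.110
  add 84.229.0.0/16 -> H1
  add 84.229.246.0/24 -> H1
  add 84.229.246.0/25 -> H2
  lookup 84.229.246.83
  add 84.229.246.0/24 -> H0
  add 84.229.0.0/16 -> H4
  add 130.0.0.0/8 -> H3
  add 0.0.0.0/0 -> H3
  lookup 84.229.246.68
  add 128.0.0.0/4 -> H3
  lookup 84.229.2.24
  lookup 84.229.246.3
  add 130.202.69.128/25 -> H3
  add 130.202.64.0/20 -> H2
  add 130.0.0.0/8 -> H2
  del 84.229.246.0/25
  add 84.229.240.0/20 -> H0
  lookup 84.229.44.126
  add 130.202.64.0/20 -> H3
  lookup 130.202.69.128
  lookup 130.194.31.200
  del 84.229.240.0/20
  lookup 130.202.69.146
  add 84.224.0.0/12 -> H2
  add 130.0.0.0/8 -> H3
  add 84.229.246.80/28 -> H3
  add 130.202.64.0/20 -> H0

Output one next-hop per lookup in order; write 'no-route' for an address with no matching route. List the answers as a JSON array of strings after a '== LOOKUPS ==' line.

Trace:
  + 84.229.246.83/32 (H2) depth=32
  + 0.0.0.0/0 (H4) depth=0
  lookup 84.229.246.83: bits 01010100111001011111011001010011 walk d0:H4→d1:-→d2:-→d3:-→d4:-→d5:-→d6:-→d7:-→d8:-→d9:-→d10:-→d11:-→d12:-→d13:-→d14:-→d15:-→d16:-→d17:-→d18:-→d19:-→d20:-→d21:-→d22:-→d23:-→d24:-→d25:-→d26:-→d27:-→d28:-→d29:-→d30:-→d31:-→d32:H2 -> H2
  lookup 84.228.246.83: bits 010101001110010 walk d0:H4→d1:-→d2:-→d3:-→d4:-→d5:-→d6:-→d7:-→d8:-→d9:-→d10:-→d11:-→d12:-→d13:-→d14:-→d15:- -> H4
  lookup 84.229.246.83: bits 01010100111001011111011001010011 walk d0:H4→d1:-→d2:-→d3:-→d4:-→d5:-→d6:-→d7:-→d8:-→d9:-→d10:-→d11:-→d12:-→d13:-→d14:-→d15:-→d16:-→d17:-→d18:-→d19:-→d20:-→d21:-→d22:-→d23:-→d24:-→d25:-→d26:-→d27:-→d28:-→d29:-→d30:-→d31:-→d32:H2 -> H2
  + 130.202.69.144/28 (H0) depth=28
  + 130.192.0.0/11 (H1) depth=11
  lookup 130.202.69.152: bits 1000001011001010010001011001 walk d0:H4→d1:-→d2:-→d3:-→d4:-→d5:-→d6:-→d7:-→d8:-→d9:-→d10:-→d11:H1→d12:-→d13:-→d14:-→d15:-→d16:-→d17:-→d18:-→d19:-→d20:-→d21:-→d22:-→d23:-→d24:-→d25:-→d26:-→d27:-→d28:H0 -> H0
  lookup 130.192.0.110: bits 100000101100 walk d0:H4→d1:-→d2:-→d3:-→d4:-→d5:-→d6:-→d7:-→d8:-→d9:-→d10:-→d11:H1→d12:- -> H1
  + 84.229.0.0/16 (H1) depth=16
  + 84.229.246.0/24 (H1) depth=24
  + 84.229.246.0/25 (H2) depth=25
  lookup 84.229.246.83: bits 01010100111001011111011001010011 walk d0:H4→d1:-→d2:-→d3:-→d4:-→d5:-→d6:-→d7:-→d8:-→d9:-→d10:-→d11:-→d12:-→d13:-→d14:-→d15:-→d16:H1→d17:-→d18:-→d19:-→d20:-→d21:-→d22:-→d23:-→d24:H1→d25:H2→d26:-→d27:-→d28:-→d29:-→d30:-→d31:-→d32:H2 -> H2
  + 84.229.246.0/24 (H0) depth=24
  + 84.229.0.0/16 (H4) depth=16
  + 130.0.0.0/8 (H3) depth=8
  + 0.0.0.0/0 (H3) depth=0
  lookup 84.229.246.68: bits 010101001110010111110110010 walk d0:H3→d1:-→d2:-→d3:-→d4:-→d5:-→d6:-→d7:-→d8:-→d9:-→d10:-→d11:-→d12:-→d13:-→d14:-→d15:-→d16:H4→d17:-→d18:-→d19:-→d20:-→d21:-→d22:-→d23:-→d24:H0→d25:H2→d26:-→d27:- -> H2
  + 128.0.0.0/4 (H3) depth=4
  lookup 84.229.2.24: bits 0101010011100101 walk d0:H3→d1:-→d2:-→d3:-→d4:-→d5:-→d6:-→d7:-→d8:-→d9:-→d10:-→d11:-→d12:-→d13:-→d14:-→d15:-→d16:H4 -> H4
  lookup 84.229.246.3: bits 0101010011100101111101100 walk d0:H3→d1:-→d2:-→d3:-→d4:-→d5:-→d6:-→d7:-→d8:-→d9:-→d10:-→d11:-→d12:-→d13:-→d14:-→d15:-→d16:H4→d17:-→d18:-→d19:-→d20:-→d21:-→d22:-→d23:-→d24:H0→d25:H2 -> H2
  + 130.202.69.128/25 (H3) depth=25
  + 130.202.64.0/20 (H2) depth=20
  + 130.0.0.0/8 (H2) depth=8
  del 84.229.246.0/25 (clear depth 25)
  + 84.229.240.0/20 (H0) depth=20
  lookup 84.229.44.126: bits 0101010011100101 walk d0:H3→d1:-→d2:-→d3:-→d4:-→d5:-→d6:-→d7:-→d8:-→d9:-→d10:-→d11:-→d12:-→d13:-→d14:-→d15:-→d16:H4 -> H4
  + 130.202.64.0/20 (H3) depth=20
  lookup 130.202.69.128: bits 100000101100101001000101100 walk d0:H3→d1:-→d2:-→d3:-→d4:H3→d5:-→d6:-→d7:-→d8:H2→d9:-→d10:-→d11:H1→d12:-→d13:-→d14:-→d15:-→d16:-→d17:-→d18:-→d19:-→d20:H3→d21:-→d22:-→d23:-→d24:-→d25:H3→d26:-→d27:- -> H3
  lookup 130.194.31.200: bits 100000101100 walk d0:H3→d1:-→d2:-→d3:-→d4:H3→d5:-→d6:-→d7:-→d8:H2→d9:-→d10:-→d11:H1→d12:- -> H1
  del 84.229.240.0/20 (clear depth 20)
  lookup 130.202.69.146: bits 1000001011001010010001011001 walk d0:H3→d1:-→d2:-→d3:-→d4:H3→d5:-→d6:-→d7:-→d8:H2→d9:-→d10:-→d11:H1→d12:-→d13:-→d14:-→d15:-→d16:-→d17:-→d18:-→d19:-→d20:H3→d21:-→d22:-→d23:-→d24:-→d25:H3→d26:-→d27:-→d28:H0 -> H0
  + 84.224.0.0/12 (H2) depth=12
  + 130.0.0.0/8 (H3) depth=8
  + 84.229.246.80/28 (H3) depth=28
  + 130.202.64.0/20 (H0) depth=20

== LOOKUPS ==
["H2","H4","H2","H0","H1","H2","H2","H4","H2","H4","H3","H1","H0"]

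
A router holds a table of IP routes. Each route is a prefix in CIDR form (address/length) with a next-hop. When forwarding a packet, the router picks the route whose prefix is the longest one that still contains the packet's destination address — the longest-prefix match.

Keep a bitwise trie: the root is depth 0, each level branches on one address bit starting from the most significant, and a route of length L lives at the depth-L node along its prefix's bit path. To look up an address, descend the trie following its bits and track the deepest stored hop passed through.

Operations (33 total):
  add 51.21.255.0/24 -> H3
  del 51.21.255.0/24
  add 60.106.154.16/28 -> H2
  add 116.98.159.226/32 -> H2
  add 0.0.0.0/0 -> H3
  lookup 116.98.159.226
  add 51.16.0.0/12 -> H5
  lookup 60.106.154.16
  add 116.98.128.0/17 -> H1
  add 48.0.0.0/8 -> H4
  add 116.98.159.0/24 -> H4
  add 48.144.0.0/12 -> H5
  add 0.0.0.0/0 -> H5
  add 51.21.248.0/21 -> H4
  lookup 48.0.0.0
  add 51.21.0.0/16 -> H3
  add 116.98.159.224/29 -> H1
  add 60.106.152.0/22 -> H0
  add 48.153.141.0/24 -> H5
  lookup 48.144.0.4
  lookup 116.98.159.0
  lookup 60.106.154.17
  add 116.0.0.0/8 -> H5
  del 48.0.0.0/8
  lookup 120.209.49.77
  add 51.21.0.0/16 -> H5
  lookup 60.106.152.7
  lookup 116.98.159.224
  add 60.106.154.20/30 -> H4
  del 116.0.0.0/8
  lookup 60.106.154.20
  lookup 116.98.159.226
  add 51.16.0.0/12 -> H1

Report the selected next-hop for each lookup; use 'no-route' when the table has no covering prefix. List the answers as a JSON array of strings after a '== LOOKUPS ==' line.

Apply in order:
  add 51.21.255.0/24 -> H3 at depth 24
  del 51.21.255.0/24 (clear depth 24)
  add 60.106.154.16/28 -> H2 at depth 28
  add 116.98.159.226/32 -> H2 at depth 32
  add 0.0.0.0/0 -> H3 at depth 0
  ? 116.98.159.226  path d0:H3→d1:-→d2:-→d3:-→d4:-→d5:-→d6:-→d7:-→d8:-→d9:-→d10:-→d11:-→d12:-→d13:-→d14:-→d15:-→d16:-→d17:-→d18:-→d19:-→d20:-→d21:-→d22:-→d23:-→d24:-→d25:-→d26:-→d27:-→d28:-→d29:-→d30:-→d31:-→d32:H2  best=H2
  add 51.16.0.0/12 -> H5 at depth 12
  ? 60.106.154.16  path d0:H3→d1:-→d2:-→d3:-→d4:-→d5:-→d6:-→d7:-→d8:-→d9:-→d10:-→d11:-→d12:-→d13:-→d14:-→d15:-→d16:-→d17:-→d18:-→d19:-→d20:-→d21:-→d22:-→d23:-→d24:-→d25:-→d26:-→d27:-→d28:H2  best=H2
  add 116.98.128.0/17 -> H1 at depth 17
  add 48.0.0.0/8 -> H4 at depth 8
  add 116.98.159.0/24 -> H4 at depth 24
  add 48.144.0.0/12 -> H5 at depth 12
  add 0.0.0.0/0 -> H5 at depth 0
  add 51.21.248.0/21 -> H4 at depth 21
  ? 48.0.0.0  path d0:H5→d1:-→d2:-→d3:-→d4:-→d5:-→d6:-→d7:-→d8:H4  best=H4
  add 51.21.0.0/16 -> H3 at depth 16
  add 116.98.159.224/29 -> H1 at depth 29
  add 60.106.152.0/22 -> H0 at depth 22
  add 48.153.141.0/24 -> H5 at depth 24
  ? 48.144.0.4  path d0:H5→d1:-→d2:-→d3:-→d4:-→d5:-→d6:-→d7:-→d8:H4→d9:-→d10:-→d11:-→d12:H5  best=H5
  ? 116.98.159.0  path d0:H5→d1:-→d2:-→d3:-→d4:-→d5:-→d6:-→d7:-→d8:-→d9:-→d10:-→d11:-→d12:-→d13:-→d14:-→d15:-→d16:-→d17:H1→d18:-→d19:-→d20:-→d21:-→d22:-→d23:-→d24:H4  best=H4
  ? 60.106.154.17  path d0:H5→d1:-→d2:-→d3:-→d4:-→d5:-→d6:-→d7:-→d8:-→d9:-→d10:-→d11:-→d12:-→d13:-→d14:-→d15:-→d16:-→d17:-→d18:-→d19:-→d20:-→d21:-→d22:H0→d23:-→d24:-→d25:-→d26:-→d27:-→d28:H2  best=H2
  add 116.0.0.0/8 -> H5 at depth 8
  del 48.0.0.0/8 (clear depth 8)
  ? 120.209.49.77  path d0:H5→d1:-→d2:-→d3:-→d4:-  best=H5
  add 51.21.0.0/16 -> H5 at depth 16
  ? 60.106.152.7  path d0:H5→d1:-→d2:-→d3:-→d4:-→d5:-→d6:-→d7:-→d8:-→d9:-→d10:-→d11:-→d12:-→d13:-→d14:-→d15:-→d16:-→d17:-→d18:-→d19:-→d20:-→d21:-→d22:H0  best=H0
  ? 116.98.159.224  path d0:H5→d1:-→d2:-→d3:-→d4:-→d5:-→d6:-→d7:-→d8:H5→d9:-→d10:-→d11:-→d12:-→d13:-→d14:-→d15:-→d16:-→d17:H1→d18:-→d19:-→d20:-→d21:-→d22:-→d23:-→d24:H4→d25:-→d26:-→d27:-→d28:-→d29:H1→d30:-  best=H1
  add 60.106.154.20/30 -> H4 at depth 30
  del 116.0.0.0/8 (clear depth 8)
  ? 60.106.154.20  path d0:H5→d1:-→d2:-→d3:-→d4:-→d5:-→d6:-→d7:-→d8:-→d9:-→d10:-→d11:-→d12:-→d13:-→d14:-→d15:-→d16:-→d17:-→d18:-→d19:-→d20:-→d21:-→d22:H0→d23:-→d24:-→d25:-→d26:-→d27:-→d28:H2→d29:-→d30:H4  best=H4
  ? 116.98.159.226  path d0:H5→d1:-→d2:-→d3:-→d4:-→d5:-→d6:-→d7:-→d8:-→d9:-→d10:-→d11:-→d12:-→d13:-→d14:-→d15:-→d16:-→d17:H1→d18:-→d19:-→d20:-→d21:-→d22:-→d23:-→d24:H4→d25:-→d26:-→d27:-→d28:-→d29:H1→d30:-→d31:-→d32:H2  best=H2
  add 51.16.0.0/12 -> H1 at depth 12

== LOOKUPS ==
["H2","H2","H4","H5","H4","H2","H5","H0","H1","H4","H2"]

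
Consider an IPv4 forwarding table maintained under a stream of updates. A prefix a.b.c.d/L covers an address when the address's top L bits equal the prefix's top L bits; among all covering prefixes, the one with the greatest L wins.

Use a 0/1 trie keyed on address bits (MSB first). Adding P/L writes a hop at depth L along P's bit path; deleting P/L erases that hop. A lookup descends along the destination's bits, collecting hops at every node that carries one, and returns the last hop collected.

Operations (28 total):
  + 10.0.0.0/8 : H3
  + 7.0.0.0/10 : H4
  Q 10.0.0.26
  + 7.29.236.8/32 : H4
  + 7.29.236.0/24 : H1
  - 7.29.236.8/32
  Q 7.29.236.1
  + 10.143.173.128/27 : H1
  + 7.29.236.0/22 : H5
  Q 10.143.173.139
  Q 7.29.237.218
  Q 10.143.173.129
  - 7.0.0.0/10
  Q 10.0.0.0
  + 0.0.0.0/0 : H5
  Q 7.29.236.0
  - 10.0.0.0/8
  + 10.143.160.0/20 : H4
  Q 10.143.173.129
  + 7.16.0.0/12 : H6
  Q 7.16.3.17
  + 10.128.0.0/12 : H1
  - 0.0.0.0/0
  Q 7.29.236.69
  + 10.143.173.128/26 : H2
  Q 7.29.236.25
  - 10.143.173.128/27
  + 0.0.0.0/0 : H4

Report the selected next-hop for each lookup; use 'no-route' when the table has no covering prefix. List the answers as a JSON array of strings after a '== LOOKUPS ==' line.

Trace:
  add 10.0.0.0/8 -> H3 at depth 8
  add 7.0.0.0/10 -> H4 at depth 10
  Q 10.0.0.26: descend 00001010 ; hops seen [H3] ; pick H3
  add 7.29.236.8/32 -> H4 at depth 32
  add 7.29.236.0/24 -> H1 at depth 24
  - 7.29.236.8/32 clear@32
  Q 7.29.236.1: descend 0000011100011101111011000000 ; hops seen [H4,H1] ; pick H1
  add 10.143.173.128/27 -> H1 at depth 27
  add 7.29.236.0/22 -> H5 at depth 22
  Q 10.143.173.139: descend 000010101000111110101101100 ; hops seen [H3,H1] ; pick H1
  Q 7.29.237.218: descend 00000111000111011110110 ; hops seen [H4,H5] ; pick H5
  Q 10.143.173.129: descend 000010101000111110101101100 ; hops seen [H3,H1] ; pick H1
  - 7.0.0.0/10 clear@10
  Q 10.0.0.0: descend 00001010 ; hops seen [H3] ; pick H3
  add 0.0.0.0/0 -> H5 at depth 0
  Q 7.29.236.0: descend 0000011100011101111011000000 ; hops seen [H5,H5,H1] ; pick H1
  - 10.0.0.0/8 clear@8
  add 10.143.160.0/20 -> H4 at depth 20
  Q 10.143.173.129: descend 000010101000111110101101100 ; hops seen [H5,H4,H1] ; pick H1
  add 7.16.0.0/12 -> H6 at depth 12
  Q 7.16.3.17: descend 000001110001 ; hops seen [H5,H6] ; pick H6
  add 10.128.0.0/12 -> H1 at depth 12
  - 0.0.0.0/0 clear@0
  Q 7.29.236.69: descend 0000011100011101111011000 ; hops seen [H6,H5,H1] ; pick H1
  add 10.143.173.128/26 -> H2 at depth 26
  Q 7.29.236.25: descend 000001110001110111101100000 ; hops seen [H6,H5,H1] ; pick H1
  - 10.143.173.128/27 clear@27
  add 0.0.0.0/0 -> H4 at depth 0

== LOOKUPS ==
["H3","H1","H1","H5","H1","H3","H1","H1","H6","H1","H1"]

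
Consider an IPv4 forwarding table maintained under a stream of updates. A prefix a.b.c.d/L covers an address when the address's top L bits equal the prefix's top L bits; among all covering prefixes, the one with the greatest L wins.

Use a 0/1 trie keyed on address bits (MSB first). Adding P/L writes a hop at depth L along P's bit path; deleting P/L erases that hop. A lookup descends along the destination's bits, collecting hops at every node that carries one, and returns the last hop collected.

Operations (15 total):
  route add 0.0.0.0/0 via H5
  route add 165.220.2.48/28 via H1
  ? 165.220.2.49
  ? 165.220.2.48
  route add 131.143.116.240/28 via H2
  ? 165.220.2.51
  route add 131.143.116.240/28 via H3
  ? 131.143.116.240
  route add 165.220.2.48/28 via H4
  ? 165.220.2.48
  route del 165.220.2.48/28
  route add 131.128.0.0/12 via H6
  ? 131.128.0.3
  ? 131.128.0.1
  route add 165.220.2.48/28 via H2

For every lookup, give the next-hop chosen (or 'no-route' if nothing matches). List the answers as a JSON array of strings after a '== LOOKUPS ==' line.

Trace:
  + 0.0.0.0/0 (H5) depth=0
  + 165.220.2.48/28 (H1) depth=28
  ? 165.220.2.49  path d0:H5→d1:-→d2:-→d3:-→d4:-→d5:-→d6:-→d7:-→d8:-→d9:-→d10:-→d11:-→d12:-→d13:-→d14:-→d15:-→d16:-→d17:-→d18:-→d19:-→d20:-→d21:-→d22:-→d23:-→d24:-→d25:-→d26:-→d27:-→d28:H1  best=H1
  ? 165.220.2.48  path d0:H5→d1:-→d2:-→d3:-→d4:-→d5:-→d6:-→d7:-→d8:-→d9:-→d10:-→d11:-→d12:-→d13:-→d14:-→d15:-→d16:-→d17:-→d18:-→d19:-→d20:-→d21:-→d22:-→d23:-→d24:-→d25:-→d26:-→d27:-→d28:H1  best=H1
  + 131.143.116.240/28 (H2) depth=28
  ? 165.220.2.51  path d0:H5→d1:-→d2:-→d3:-→d4:-→d5:-→d6:-→d7:-→d8:-→d9:-→d10:-→d11:-→d12:-→d13:-→d14:-→d15:-→d16:-→d17:-→d18:-→d19:-→d20:-→d21:-→d22:-→d23:-→d24:-→d25:-→d26:-→d27:-→d28:H1  best=H1
  + 131.143.116.240/28 (H3) depth=28
  ? 131.143.116.240  path d0:H5→d1:-→d2:-→d3:-→d4:-→d5:-→d6:-→d7:-→d8:-→d9:-→d10:-→d11:-→d12:-→d13:-→d14:-→d15:-→d16:-→d17:-→d18:-→d19:-→d20:-→d21:-→d22:-→d23:-→d24:-→d25:-→d26:-→d27:-→d28:H3  best=H3
  + 165.220.2.48/28 (H4) depth=28
  ? 165.220.2.48  path d0:H5→d1:-→d2:-→d3:-→d4:-→d5:-→d6:-→d7:-→d8:-→d9:-→d10:-→d11:-→d12:-→d13:-→d14:-→d15:-→d16:-→d17:-→d18:-→d19:-→d20:-→d21:-→d22:-→d23:-→d24:-→d25:-→d26:-→d27:-→d28:H4  best=H4
  del 165.220.2.48/28 (clear depth 28)
  + 131.128.0.0/12 (H6) depth=12
  ? 131.128.0.3  path d0:H5→d1:-→d2:-→d3:-→d4:-→d5:-→d6:-→d7:-→d8:-→d9:-→d10:-→d11:-→d12:H6  best=H6
  ? 131.128.0.1  path d0:H5→d1:-→d2:-→d3:-→d4:-→d5:-→d6:-→d7:-→d8:-→d9:-→d10:-→d11:-→d12:H6  best=H6
  + 165.220.2.48/28 (H2) depth=28

== LOOKUPS ==
["H1","H1","H1","H3","H4","H6","H6"]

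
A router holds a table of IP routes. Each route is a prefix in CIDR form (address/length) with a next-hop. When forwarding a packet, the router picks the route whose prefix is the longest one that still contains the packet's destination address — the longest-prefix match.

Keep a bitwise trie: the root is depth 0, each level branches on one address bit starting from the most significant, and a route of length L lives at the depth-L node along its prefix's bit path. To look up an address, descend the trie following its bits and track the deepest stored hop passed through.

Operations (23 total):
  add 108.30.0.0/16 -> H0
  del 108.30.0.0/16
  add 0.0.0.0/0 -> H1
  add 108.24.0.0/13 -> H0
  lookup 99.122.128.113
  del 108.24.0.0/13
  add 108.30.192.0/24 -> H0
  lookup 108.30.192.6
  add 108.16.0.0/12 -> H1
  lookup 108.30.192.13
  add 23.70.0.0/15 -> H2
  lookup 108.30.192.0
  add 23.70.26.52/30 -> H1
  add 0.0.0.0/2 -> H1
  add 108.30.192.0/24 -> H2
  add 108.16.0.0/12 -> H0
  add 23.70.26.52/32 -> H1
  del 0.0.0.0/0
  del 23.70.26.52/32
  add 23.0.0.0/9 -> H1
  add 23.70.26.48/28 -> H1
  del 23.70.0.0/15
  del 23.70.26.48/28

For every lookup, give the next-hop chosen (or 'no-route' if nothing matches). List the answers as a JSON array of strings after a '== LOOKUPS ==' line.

Process each operation:
  + 108.30.0.0/16 (H0) depth=16
  - 108.30.0.0/16 clear@16
  + 0.0.0.0/0 (H1) depth=0
  + 108.24.0.0/13 (H0) depth=13
  ? 99.122.128.113  path d0:H1→d1:-→d2:-→d3:-→d4:-  best=H1
  - 108.24.0.0/13 clear@13
  + 108.30.192.0/24 (H0) depth=24
  ? 108.30.192.6  path d0:H1→d1:-→d2:-→d3:-→d4:-→d5:-→d6:-→d7:-→d8:-→d9:-→d10:-→d11:-→d12:-→d13:-→d14:-→d15:-→d16:-→d17:-→d18:-→d19:-→d20:-→d21:-→d22:-→d23:-→d24:H0  best=H0
  + 108.16.0.0/12 (H1) depth=12
  ? 108.30.192.13  path d0:H1→d1:-→d2:-→d3:-→d4:-→d5:-→d6:-→d7:-→d8:-→d9:-→d10:-→d11:-→d12:H1→d13:-→d14:-→d15:-→d16:-→d17:-→d18:-→d19:-→d20:-→d21:-→d22:-→d23:-→d24:H0  best=H0
  + 23.70.0.0/15 (H2) depth=15
  ? 108.30.192.0  path d0:H1→d1:-→d2:-→d3:-→d4:-→d5:-→d6:-→d7:-→d8:-→d9:-→d10:-→d11:-→d12:H1→d13:-→d14:-→d15:-→d16:-→d17:-→d18:-→d19:-→d20:-→d21:-→d22:-→d23:-→d24:H0  best=H0
  + 23.70.26.52/30 (H1) depth=30
  + 0.0.0.0/2 (H1) depth=2
  + 108.30.192.0/24 (H2) depth=24
  + 108.16.0.0/12 (H0) depth=12
  + 23.70.26.52/32 (H1) depth=32
  - 0.0.0.0/0 clear@0
  - 23.70.26.52/32 clear@32
  + 23.0.0.0/9 (H1) depth=9
  + 23.70.26.48/28 (H1) depth=28
  - 23.70.0.0/15 clear@15
  - 23.70.26.48/28 clear@28

== LOOKUPS ==
["H1","H0","H0","H0"]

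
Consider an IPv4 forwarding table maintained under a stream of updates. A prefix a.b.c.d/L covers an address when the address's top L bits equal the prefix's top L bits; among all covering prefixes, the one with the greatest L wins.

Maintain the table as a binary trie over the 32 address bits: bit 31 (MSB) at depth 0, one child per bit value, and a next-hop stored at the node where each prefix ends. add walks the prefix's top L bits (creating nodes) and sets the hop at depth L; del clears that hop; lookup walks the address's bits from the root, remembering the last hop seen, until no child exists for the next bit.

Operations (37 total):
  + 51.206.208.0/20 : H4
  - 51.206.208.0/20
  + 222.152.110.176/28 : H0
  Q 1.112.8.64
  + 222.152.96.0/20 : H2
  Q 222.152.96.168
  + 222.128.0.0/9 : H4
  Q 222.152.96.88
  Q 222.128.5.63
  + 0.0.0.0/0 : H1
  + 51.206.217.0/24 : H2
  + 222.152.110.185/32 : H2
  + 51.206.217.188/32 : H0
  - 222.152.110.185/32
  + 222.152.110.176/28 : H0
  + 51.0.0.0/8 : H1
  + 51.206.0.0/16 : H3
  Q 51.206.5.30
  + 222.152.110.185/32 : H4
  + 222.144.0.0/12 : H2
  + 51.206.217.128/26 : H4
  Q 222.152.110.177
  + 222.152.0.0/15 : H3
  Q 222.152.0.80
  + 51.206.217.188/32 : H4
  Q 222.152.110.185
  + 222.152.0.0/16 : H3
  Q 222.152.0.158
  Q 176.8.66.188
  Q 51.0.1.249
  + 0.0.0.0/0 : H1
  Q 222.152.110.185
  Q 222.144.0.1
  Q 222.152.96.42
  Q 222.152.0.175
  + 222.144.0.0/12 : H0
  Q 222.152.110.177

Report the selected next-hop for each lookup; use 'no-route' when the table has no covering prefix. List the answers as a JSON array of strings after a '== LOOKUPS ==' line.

Apply in order:
  add 51.206.208.0/20 -> H4 at depth 20
  - 51.206.208.0/20 clear@20
  add 222.152.110.176/28 -> H0 at depth 28
  Q 1.112.8.64: descend 00 ; hops seen [∅] ; pick no-route
  add 222.152.96.0/20 -> H2 at depth 20
  Q 222.152.96.168: descend 11011110100110000110 ; hops seen [H2] ; pick H2
  add 222.128.0.0/9 -> H4 at depth 9
  Q 222.152.96.88: descend 11011110100110000110 ; hops seen [H4,H2] ; pick H2
  Q 222.128.5.63: descend 11011110100 ; hops seen [H4] ; pick H4
  add 0.0.0.0/0 -> H1 at depth 0
  add 51.206.217.0/24 -> H2 at depth 24
  add 222.152.110.185/32 -> H2 at depth 32
  add 51.206.217.188/32 -> H0 at depth 32
  - 222.152.110.185/32 clear@32
  add 222.152.110.176/28 -> H0 at depth 28
  add 51.0.0.0/8 -> H1 at depth 8
  add 51.206.0.0/16 -> H3 at depth 16
  Q 51.206.5.30: descend 0011001111001110 ; hops seen [H1,H1,H3] ; pick H3
  add 222.152.110.185/32 -> H4 at depth 32
  add 222.144.0.0/12 -> H2 at depth 12
  add 51.206.217.128/26 -> H4 at depth 26
  Q 222.152.110.177: descend 1101111010011000011011101011 ; hops seen [H1,H4,H2,H2,H0] ; pick H0
  add 222.152.0.0/15 -> H3 at depth 15
  Q 222.152.0.80: descend 11011110100110000 ; hops seen [H1,H4,H2,H3] ; pick H3
  add 51.206.217.188/32 -> H4 at depth 32
  Q 222.152.110.185: descend 11011110100110000110111010111001 ; hops seen [H1,H4,H2,H3,H2,H0,H4] ; pick H4
  add 222.152.0.0/16 -> H3 at depth 16
  Q 222.152.0.158: descend 11011110100110000 ; hops seen [H1,H4,H2,H3,H3] ; pick H3
  Q 176.8.66.188: descend 1 ; hops seen [H1] ; pick H1
  Q 51.0.1.249: descend 00110011 ; hops seen [H1,H1] ; pick H1
  add 0.0.0.0/0 -> H1 at depth 0
  Q 222.152.110.185: descend 11011110100110000110111010111001 ; hops seen [H1,H4,H2,H3,H3,H2,H0,H4] ; pick H4
  Q 222.144.0.1: descend 110111101001 ; hops seen [H1,H4,H2] ; pick H2
  Q 222.152.96.42: descend 11011110100110000110 ; hops seen [H1,H4,H2,H3,H3,H2] ; pick H2
  Q 222.152.0.175: descend 11011110100110000 ; hops seen [H1,H4,H2,H3,H3] ; pick H3
  add 222.144.0.0/12 -> H0 at depth 12
  Q 222.152.110.177: descend 1101111010011000011011101011 ; hops seen [H1,H4,H0,H3,H3,H2,H0] ; pick H0

== LOOKUPS ==
["no-route","H2","H2","H4","H3","H0","H3","H4","H3","H1","H1","H4","H2","H2","H3","H0"]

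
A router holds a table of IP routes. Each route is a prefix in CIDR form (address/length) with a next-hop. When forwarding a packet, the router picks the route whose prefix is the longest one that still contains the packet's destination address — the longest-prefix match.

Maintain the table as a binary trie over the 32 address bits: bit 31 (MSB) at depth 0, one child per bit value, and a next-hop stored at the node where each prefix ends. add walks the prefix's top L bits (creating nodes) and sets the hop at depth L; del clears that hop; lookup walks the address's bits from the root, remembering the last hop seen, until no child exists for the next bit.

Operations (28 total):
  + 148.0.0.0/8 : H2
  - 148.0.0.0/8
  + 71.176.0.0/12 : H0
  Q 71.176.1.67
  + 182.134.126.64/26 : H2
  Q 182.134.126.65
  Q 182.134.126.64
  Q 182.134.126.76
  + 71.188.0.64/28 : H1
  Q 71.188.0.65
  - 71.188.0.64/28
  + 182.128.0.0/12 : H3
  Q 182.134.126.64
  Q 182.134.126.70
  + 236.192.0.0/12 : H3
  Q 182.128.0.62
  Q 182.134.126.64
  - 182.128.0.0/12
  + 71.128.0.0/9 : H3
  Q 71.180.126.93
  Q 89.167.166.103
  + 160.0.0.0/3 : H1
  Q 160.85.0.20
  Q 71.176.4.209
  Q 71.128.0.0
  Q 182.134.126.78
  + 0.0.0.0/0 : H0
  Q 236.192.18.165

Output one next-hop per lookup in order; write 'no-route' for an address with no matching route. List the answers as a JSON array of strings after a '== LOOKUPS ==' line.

Process each operation:
  add 148.0.0.0/8 -> H2 at depth 8
  - 148.0.0.0/8 clear@8
  add 71.176.0.0/12 -> H0 at depth 12
  lookup 71.176.1.67: bits 010001111011 walk d0:-→d1:-→d2:-→d3:-→d4:-→d5:-→d6:-→d7:-→d8:-→d9:-→d10:-→d11:-→d12:H0 -> H0
  add 182.134.126.64/26 -> H2 at depth 26
  lookup 182.134.126.65: bits 10110110100001100111111001 walk d0:-→d1:-→d2:-→d3:-→d4:-→d5:-→d6:-→d7:-→d8:-→d9:-→d10:-→d11:-→d12:-→d13:-→d14:-→d15:-→d16:-→d17:-→d18:-→d19:-→d20:-→d21:-→d22:-→d23:-→d24:-→d25:-→d26:H2 -> H2
  lookup 182.134.126.64: bits 10110110100001100111111001 walk d0:-→d1:-→d2:-→d3:-→d4:-→d5:-→d6:-→d7:-→d8:-→d9:-→d10:-→d11:-→d12:-→d13:-→d14:-→d15:-→d16:-→d17:-→d18:-→d19:-→d20:-→d21:-→d22:-→d23:-→d24:-→d25:-→d26:H2 -> H2
  lookup 182.134.126.76: bits 10110110100001100111111001 walk d0:-→d1:-→d2:-→d3:-→d4:-→d5:-→d6:-→d7:-→d8:-→d9:-→d10:-→d11:-→d12:-→d13:-→d14:-→d15:-→d16:-→d17:-→d18:-→d19:-→d20:-→d21:-→d22:-→d23:-→d24:-→d25:-→d26:H2 -> H2
  add 71.188.0.64/28 -> H1 at depth 28
  lookup 71.188.0.65: bits 0100011110111100000000000100 walk d0:-→d1:-→d2:-→d3:-→d4:-→d5:-→d6:-→d7:-→d8:-→d9:-→d10:-→d11:-→d12:H0→d13:-→d14:-→d15:-→d16:-→d17:-→d18:-→d19:-→d20:-→d21:-→d22:-→d23:-→d24:-→d25:-→d26:-→d27:-→d28:H1 -> H1
  - 71.188.0.64/28 clear@28
  add 182.128.0.0/12 -> H3 at depth 12
  lookup 182.134.126.64: bits 10110110100001100111111001 walk d0:-→d1:-→d2:-→d3:-→d4:-→d5:-→d6:-→d7:-→d8:-→d9:-→d10:-→d11:-→d12:H3→d13:-→d14:-→d15:-→d16:-→d17:-→d18:-→d19:-→d20:-→d21:-→d22:-→d23:-→d24:-→d25:-→d26:H2 -> H2
  lookup 182.134.126.70: bits 10110110100001100111111001 walk d0:-→d1:-→d2:-→d3:-→d4:-→d5:-→d6:-→d7:-→d8:-→d9:-→d10:-→d11:-→d12:H3→d13:-→d14:-→d15:-→d16:-→d17:-→d18:-→d19:-→d20:-→d21:-→d22:-→d23:-→d24:-→d25:-→d26:H2 -> H2
  add 236.192.0.0/12 -> H3 at depth 12
  lookup 182.128.0.62: bits 1011011010000 walk d0:-→d1:-→d2:-→d3:-→d4:-→d5:-→d6:-→d7:-→d8:-→d9:-→d10:-→d11:-→d12:H3→d13:- -> H3
  lookup 182.134.126.64: bits 10110110100001100111111001 walk d0:-→d1:-→d2:-→d3:-→d4:-→d5:-→d6:-→d7:-→d8:-→d9:-→d10:-→d11:-→d12:H3→d13:-→d14:-→d15:-→d16:-→d17:-→d18:-→d19:-→d20:-→d21:-→d22:-→d23:-→d24:-→d25:-→d26:H2 -> H2
  - 182.128.0.0/12 clear@12
  add 71.128.0.0/9 -> H3 at depth 9
  lookup 71.180.126.93: bits 010001111011 walk d0:-→d1:-→d2:-→d3:-→d4:-→d5:-→d6:-→d7:-→d8:-→d9:H3→d10:-→d11:-→d12:H0 -> H0
  lookup 89.167.166.103: bits 010 walk d0:-→d1:-→d2:-→d3:- -> no-route
  add 160.0.0.0/3 -> H1 at depth 3
  lookup 160.85.0.20: bits 101 walk d0:-→d1:-→d2:-→d3:H1 -> H1
  lookup 71.176.4.209: bits 010001111011 walk d0:-→d1:-→d2:-→d3:-→d4:-→d5:-→d6:-→d7:-→d8:-→d9:H3→d10:-→d11:-→d12:H0 -> H0
  lookup 71.128.0.0: bits 0100011110 walk d0:-→d1:-→d2:-→d3:-→d4:-→d5:-→d6:-→d7:-→d8:-→d9:H3→d10:- -> H3
  lookup 182.134.126.78: bits 10110110100001100111111001 walk d0:-→d1:-→d2:-→d3:H1→d4:-→d5:-→d6:-→d7:-→d8:-→d9:-→d10:-→d11:-→d12:-→d13:-→d14:-→d15:-→d16:-→d17:-→d18:-→d19:-→d20:-→d21:-→d22:-→d23:-→d24:-→d25:-→d26:H2 -> H2
  add 0.0.0.0/0 -> H0 at depth 0
  lookup 236.192.18.165: bits 111011001100 walk d0:H0→d1:-→d2:-→d3:-→d4:-→d5:-→d6:-→d7:-→d8:-→d9:-→d10:-→d11:-→d12:H3 -> H3

== LOOKUPS ==
["H0","H2","H2","H2","H1","H2","H2","H3","H2","H0","no-route","H1","H0","H3","H2","H3"]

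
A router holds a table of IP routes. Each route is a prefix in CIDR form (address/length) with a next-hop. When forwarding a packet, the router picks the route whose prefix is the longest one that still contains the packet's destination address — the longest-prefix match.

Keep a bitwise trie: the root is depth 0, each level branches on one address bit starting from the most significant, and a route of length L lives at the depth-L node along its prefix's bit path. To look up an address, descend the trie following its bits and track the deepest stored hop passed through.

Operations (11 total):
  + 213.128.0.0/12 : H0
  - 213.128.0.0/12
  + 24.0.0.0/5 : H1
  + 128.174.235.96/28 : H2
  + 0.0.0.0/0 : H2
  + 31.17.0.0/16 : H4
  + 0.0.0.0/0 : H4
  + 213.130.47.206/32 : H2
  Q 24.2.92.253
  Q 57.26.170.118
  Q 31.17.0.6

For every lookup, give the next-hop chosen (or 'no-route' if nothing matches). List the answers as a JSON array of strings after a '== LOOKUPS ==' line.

Process each operation:
  add 213.128.0.0/12 -> H0 at depth 12
  - 213.128.0.0/12 clear@12
  add 24.0.0.0/5 -> H1 at depth 5
  add 128.174.235.96/28 -> H2 at depth 28
  add 0.0.0.0/0 -> H2 at depth 0
  add 31.17.0.0/16 -> H4 at depth 16
  add 0.0.0.0/0 -> H4 at depth 0
  add 213.130.47.206/32 -> H2 at depth 32
  Q 24.2.92.253: descend 00011 ; hops seen [H4,H1] ; pick H1
  Q 57.26.170.118: descend 00 ; hops seen [H4] ; pick H4
  Q 31.17.0.6: descend 0001111100010001 ; hops seen [H4,H1,H4] ; pick H4

== LOOKUPS ==
["H1","H4","H4"]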